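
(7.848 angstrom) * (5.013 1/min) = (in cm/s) 1 angstrom = 1e-10 m, so 7.848 angstrom = 7.848 * 1e-10 = 7.848e-10 m. 1 1/min = 0.016666667 Hz, so 5.013 1/min = 5.013 * 0.016666667 = 0.08355 Hz. Combine: 7.848e-10 m * 0.08355 Hz = 6.557004e-11 m/s. 1 cm/s = 0.01 m/s, so 6.557004e-11 m/s = 6.557004e-11 / 0.01 = 6.557004e-09 cm/s ≈ 6.557e-09 cm/s (4 s.f.). Final answer: 6.557e-09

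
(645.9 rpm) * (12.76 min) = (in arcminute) 1.78e+08. Check: 1 rpm = 0.10471976 rad/s, so 645.9 rpm = 645.9 * 0.10471976 = 67.63849 rad/s. 1 min = 60 s, so 12.76 min = 12.76 * 60 = 765.6 s. Combine: 67.63849 rad/s * 765.6 s = 51784.028 rad. 1 arcminute = 0.00029088821 rad, so 51784.028 rad = 51784.028 / 0.00029088821 = 1.7802037e+08 arcminute ≈ 1.78e+08 arcminute (4 s.f.).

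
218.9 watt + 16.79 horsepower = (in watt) 1.274e+04. Check: 218.9 watt = 218.9 W. 1 horsepower = 745.69987 W, so 16.79 horsepower = 16.79 * 745.69987 = 12520.301 W. Sum: 218.9 + 12520.301 = 12739.201 W. 12739.201 W = 12739.201 watt ≈ 1.274e+04 watt (4 s.f.).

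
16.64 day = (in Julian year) 1 day = 86400 s, so 16.64 day = 16.64 * 86400 = 1437696 s. 1 Julian year = 31557600 s, so 1437696 s = 1437696 / 31557600 = 0.045557837 Julian year ≈ 0.04556 Julian year (4 s.f.). Final answer: 0.04556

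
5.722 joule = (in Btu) 5.722 joule = 5.722 J. 1 Btu = 1055.0559 J, so 5.722 J = 5.722 / 1055.0559 = 0.0054234096 Btu ≈ 0.005423 Btu (4 s.f.). Final answer: 0.005423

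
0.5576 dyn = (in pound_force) 1 dyn = 1e-05 N, so 0.5576 dyn = 0.5576 * 1e-05 = 5.576e-06 N. 1 pound_force = 4.4482216 N, so 5.576e-06 N = 5.576e-06 / 4.4482216 = 1.2535347e-06 pound_force ≈ 1.254e-06 pound_force (4 s.f.). Final answer: 1.254e-06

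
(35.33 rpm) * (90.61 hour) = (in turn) 1 rpm = 0.10471976 rad/s, so 35.33 rpm = 35.33 * 0.10471976 = 3.6997489 rad/s. 1 hour = 3600 s, so 90.61 hour = 90.61 * 3600 = 326196 s. Combine: 3.6997489 rad/s * 326196 s = 1206843.3 rad. 1 turn = 6.2831853 rad, so 1206843.3 rad = 1206843.3 / 6.2831853 = 192075.08 turn ≈ 1.921e+05 turn (4 s.f.). Final answer: 1.921e+05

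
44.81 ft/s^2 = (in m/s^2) 1 ft/s^2 = 0.3048 m/s^2, so 44.81 ft/s^2 = 44.81 * 0.3048 = 13.658088 m/s^2. Result: 13.658088 m/s^2 ≈ 13.66 m/s^2 (4 s.f.). Final answer: 13.66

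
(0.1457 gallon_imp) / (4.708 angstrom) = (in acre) 1 gallon_imp = 0.00454609 m^3, so 0.1457 gallon_imp = 0.1457 * 0.00454609 = 0.00066236531 m^3. 1 angstrom = 1e-10 m, so 4.708 angstrom = 4.708 * 1e-10 = 4.708e-10 m. Combine: 0.00066236531 m^3 / 4.708e-10 m = 1406893.2 m^2. 1 acre = 4046.8564 m^2, so 1406893.2 m^2 = 1406893.2 / 4046.8564 = 347.65088 acre ≈ 347.7 acre (4 s.f.). Final answer: 347.7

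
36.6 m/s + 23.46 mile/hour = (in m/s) 47.09. Check: 36.6 m/s is already in m/s. 1 mile/hour = 0.44704 m/s, so 23.46 mile/hour = 23.46 * 0.44704 = 10.487558 m/s. Sum: 36.6 + 10.487558 = 47.087558 m/s. Result: 47.087558 m/s ≈ 47.09 m/s (4 s.f.).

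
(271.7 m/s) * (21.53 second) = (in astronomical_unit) 3.91e-08. Check: 271.7 m/s is already in m/s. 21.53 second = 21.53 s. Combine: 271.7 m/s * 21.53 s = 5849.701 m. 1 astronomical_unit = 1.4959787e+11 m, so 5849.701 m = 5849.701 / 1.4959787e+11 = 3.9102836e-08 astronomical_unit ≈ 3.91e-08 astronomical_unit (4 s.f.).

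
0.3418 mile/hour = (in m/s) 1 mile/hour = 0.44704 m/s, so 0.3418 mile/hour = 0.3418 * 0.44704 = 0.15279827 m/s. Result: 0.15279827 m/s ≈ 0.1528 m/s (4 s.f.). Final answer: 0.1528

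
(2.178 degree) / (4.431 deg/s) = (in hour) 0.0001365. Check: 1 degree = 0.017453293 rad, so 2.178 degree = 2.178 * 0.017453293 = 0.038013271 rad. 1 deg/s = 0.017453293 rad/s, so 4.431 deg/s = 4.431 * 0.017453293 = 0.077335539 rad/s. Combine: 0.038013271 rad / 0.077335539 rad/s = 0.4915369 s. 1 hour = 3600 s, so 0.4915369 s = 0.4915369 / 3600 = 0.00013653803 hour ≈ 0.0001365 hour (4 s.f.).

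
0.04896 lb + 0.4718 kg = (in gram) 494. Check: 1 lb = 0.45359237 kg, so 0.04896 lb = 0.04896 * 0.45359237 = 0.022207882 kg. 0.4718 kg is already in kg. Sum: 0.022207882 + 0.4718 = 0.49400788 kg. 1 gram = 0.001 kg, so 0.49400788 kg = 0.49400788 / 0.001 = 494.00788 gram ≈ 494 gram (4 s.f.).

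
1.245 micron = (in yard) 1.362e-06. Check: 1 micron = 1e-06 m, so 1.245 micron = 1.245 * 1e-06 = 1.245e-06 m. 1 yard = 0.9144 m, so 1.245e-06 m = 1.245e-06 / 0.9144 = 1.3615486e-06 yard ≈ 1.362e-06 yard (4 s.f.).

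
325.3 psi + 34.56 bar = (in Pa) 1 psi = 6894.7573 Pa, so 325.3 psi = 325.3 * 6894.7573 = 2242864.5 Pa. 1 bar = 100000 Pa, so 34.56 bar = 34.56 * 100000 = 3456000 Pa. Sum: 2242864.5 + 3456000 = 5698864.5 Pa. Result: 5698864.5 Pa ≈ 5.699e+06 Pa (4 s.f.). Final answer: 5.699e+06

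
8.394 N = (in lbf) 1.887. Check: 1 lbf = 4.4482216 N, so 8.394 N = 8.394 / 4.4482216 = 1.8870463 lbf ≈ 1.887 lbf (4 s.f.).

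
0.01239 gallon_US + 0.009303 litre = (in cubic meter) 5.62e-05. Check: 1 gallon_US = 0.0037854118 m^3, so 0.01239 gallon_US = 0.01239 * 0.0037854118 = 4.6901252e-05 m^3. 1 litre = 0.001 m^3, so 0.009303 litre = 0.009303 * 0.001 = 9.303e-06 m^3. Sum: 4.6901252e-05 + 9.303e-06 = 5.6204252e-05 m^3. 5.6204252e-05 m^3 = 5.6204252e-05 cubic meter ≈ 5.62e-05 cubic meter (4 s.f.).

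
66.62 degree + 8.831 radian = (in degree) 1 degree = 0.017453293 rad, so 66.62 degree = 66.62 * 0.017453293 = 1.1627383 rad. 8.831 radian = 8.831 rad. Sum: 1.1627383 + 8.831 = 9.9937383 rad. 1 degree = 0.017453293 rad, so 9.9937383 rad = 9.9937383 / 0.017453293 = 572.59903 degree ≈ 572.6 degree (4 s.f.). Final answer: 572.6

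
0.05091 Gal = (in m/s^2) 0.0005091. Check: 1 Gal = 0.01 m/s^2, so 0.05091 Gal = 0.05091 * 0.01 = 0.0005091 m/s^2. Result: 0.0005091 m/s^2.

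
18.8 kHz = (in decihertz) 1.88e+05. Check: 1 kHz = 1000 Hz, so 18.8 kHz = 18.8 * 1000 = 18800 Hz. 1 decihertz = 0.1 Hz, so 18800 Hz = 18800 / 0.1 = 188000 decihertz ≈ 1.88e+05 decihertz (4 s.f.).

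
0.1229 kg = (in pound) 0.2709. Check: 1 pound = 0.45359237 kg, so 0.1229 kg = 0.1229 / 0.45359237 = 0.27094812 pound ≈ 0.2709 pound (4 s.f.).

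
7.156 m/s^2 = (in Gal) 1 Gal = 0.01 m/s^2, so 7.156 m/s^2 = 7.156 / 0.01 = 715.6 Gal. Final answer: 715.6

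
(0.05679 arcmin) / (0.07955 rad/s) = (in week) 1 arcmin = 0.00029088821 rad, so 0.05679 arcmin = 0.05679 * 0.00029088821 = 1.6519541e-05 rad. 0.07955 rad/s is already in rad/s. Combine: 1.6519541e-05 rad / 0.07955 rad/s = 0.00020766237 s. 1 week = 604800 s, so 0.00020766237 s = 0.00020766237 / 604800 = 3.4335709e-10 week ≈ 3.434e-10 week (4 s.f.). Final answer: 3.434e-10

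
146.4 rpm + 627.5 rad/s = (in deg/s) 3.683e+04. Check: 1 rpm = 0.10471976 rad/s, so 146.4 rpm = 146.4 * 0.10471976 = 15.330972 rad/s. 627.5 rad/s is already in rad/s. Sum: 15.330972 + 627.5 = 642.83097 rad/s. 1 deg/s = 0.017453293 rad/s, so 642.83097 rad/s = 642.83097 / 0.017453293 = 36831.502 deg/s ≈ 3.683e+04 deg/s (4 s.f.).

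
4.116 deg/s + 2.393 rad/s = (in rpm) 23.54. Check: 1 deg/s = 0.017453293 rad/s, so 4.116 deg/s = 4.116 * 0.017453293 = 0.071837752 rad/s. 2.393 rad/s is already in rad/s. Sum: 0.071837752 + 2.393 = 2.4648378 rad/s. 1 rpm = 0.10471976 rad/s, so 2.4648378 rad/s = 2.4648378 / 0.10471976 = 23.537467 rpm ≈ 23.54 rpm (4 s.f.).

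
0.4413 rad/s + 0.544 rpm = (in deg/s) 28.55. Check: 0.4413 rad/s is already in rad/s. 1 rpm = 0.10471976 rad/s, so 0.544 rpm = 0.544 * 0.10471976 = 0.056967547 rad/s. Sum: 0.4413 + 0.056967547 = 0.49826755 rad/s. 1 deg/s = 0.017453293 rad/s, so 0.49826755 rad/s = 0.49826755 / 0.017453293 = 28.548627 deg/s ≈ 28.55 deg/s (4 s.f.).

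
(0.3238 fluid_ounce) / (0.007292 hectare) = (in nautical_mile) 1 fluid_ounce = 2.957353e-05 m^3, so 0.3238 fluid_ounce = 0.3238 * 2.957353e-05 = 9.5759089e-06 m^3. 1 hectare = 10000 m^2, so 0.007292 hectare = 0.007292 * 10000 = 72.92 m^2. Combine: 9.5759089e-06 m^3 / 72.92 m^2 = 1.3132075e-07 m. 1 nautical_mile = 1852 m, so 1.3132075e-07 m = 1.3132075e-07 / 1852 = 7.0907531e-11 nautical_mile ≈ 7.091e-11 nautical_mile (4 s.f.). Final answer: 7.091e-11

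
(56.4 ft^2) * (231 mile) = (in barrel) 1.225e+07. Check: 1 ft^2 = 0.09290304 m^2, so 56.4 ft^2 = 56.4 * 0.09290304 = 5.2397315 m^2. 1 mile = 1609.344 m, so 231 mile = 231 * 1609.344 = 371758.46 m. Combine: 5.2397315 m^2 * 371758.46 m = 1947914.5 m^3. 1 barrel = 0.15898729 m^3, so 1947914.5 m^3 = 1947914.5 / 0.15898729 = 12252014 barrel ≈ 1.225e+07 barrel (4 s.f.).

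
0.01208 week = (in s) 1 week = 604800 s, so 0.01208 week = 0.01208 * 604800 = 7305.984 s. Result: 7305.984 s ≈ 7306 s (4 s.f.). Final answer: 7306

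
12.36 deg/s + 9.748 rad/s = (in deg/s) 570.9. Check: 1 deg/s = 0.017453293 rad/s, so 12.36 deg/s = 12.36 * 0.017453293 = 0.2157227 rad/s. 9.748 rad/s is already in rad/s. Sum: 0.2157227 + 9.748 = 9.9637227 rad/s. 1 deg/s = 0.017453293 rad/s, so 9.9637227 rad/s = 9.9637227 / 0.017453293 = 570.87926 deg/s ≈ 570.9 deg/s (4 s.f.).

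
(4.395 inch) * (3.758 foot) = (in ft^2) 1 inch = 0.0254 m, so 4.395 inch = 4.395 * 0.0254 = 0.111633 m. 1 foot = 0.3048 m, so 3.758 foot = 3.758 * 0.3048 = 1.1454384 m. Combine: 0.111633 m * 1.1454384 m = 0.12786872 m^2. 1 ft^2 = 0.09290304 m^2, so 0.12786872 m^2 = 0.12786872 / 0.09290304 = 1.3763675 ft^2 ≈ 1.376 ft^2 (4 s.f.). Final answer: 1.376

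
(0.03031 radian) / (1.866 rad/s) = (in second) 0.01624. Check: 0.03031 radian = 0.03031 rad. 1.866 rad/s is already in rad/s. Combine: 0.03031 rad / 1.866 rad/s = 0.016243301 s. 0.016243301 s = 0.016243301 second ≈ 0.01624 second (4 s.f.).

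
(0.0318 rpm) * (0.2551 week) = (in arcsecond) 1 rpm = 0.10471976 rad/s, so 0.0318 rpm = 0.0318 * 0.10471976 = 0.0033300882 rad/s. 1 week = 604800 s, so 0.2551 week = 0.2551 * 604800 = 154284.48 s. Combine: 0.0033300882 rad/s * 154284.48 s = 513.78093 rad. 1 arcsecond = 4.8481368e-06 rad, so 513.78093 rad = 513.78093 / 4.8481368e-06 = 1.0597492e+08 arcsecond ≈ 1.06e+08 arcsecond (4 s.f.). Final answer: 1.06e+08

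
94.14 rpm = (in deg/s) 1 rpm = 0.10471976 rad/s, so 94.14 rpm = 94.14 * 0.10471976 = 9.8583177 rad/s. 1 deg/s = 0.017453293 rad/s, so 9.8583177 rad/s = 9.8583177 / 0.017453293 = 564.84 deg/s ≈ 564.8 deg/s (4 s.f.). Final answer: 564.8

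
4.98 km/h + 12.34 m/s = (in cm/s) 1372. Check: 1 km/h = 0.27777778 m/s, so 4.98 km/h = 4.98 * 0.27777778 = 1.3833333 m/s. 12.34 m/s is already in m/s. Sum: 1.3833333 + 12.34 = 13.723333 m/s. 1 cm/s = 0.01 m/s, so 13.723333 m/s = 13.723333 / 0.01 = 1372.3333 cm/s ≈ 1372 cm/s (4 s.f.).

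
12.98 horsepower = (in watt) 1 horsepower = 745.69987 W, so 12.98 horsepower = 12.98 * 745.69987 = 9679.1843 W. 9679.1843 W = 9679.1843 watt ≈ 9679 watt (4 s.f.). Final answer: 9679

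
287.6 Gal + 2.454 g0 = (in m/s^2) 1 Gal = 0.01 m/s^2, so 287.6 Gal = 287.6 * 0.01 = 2.876 m/s^2. 1 g0 = 9.80665 m/s^2, so 2.454 g0 = 2.454 * 9.80665 = 24.065519 m/s^2. Sum: 2.876 + 24.065519 = 26.941519 m/s^2. Result: 26.941519 m/s^2 ≈ 26.94 m/s^2 (4 s.f.). Final answer: 26.94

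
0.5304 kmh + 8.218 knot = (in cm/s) 1 kmh = 0.27777778 m/s, so 0.5304 kmh = 0.5304 * 0.27777778 = 0.14733333 m/s. 1 knot = 0.51444444 m/s, so 8.218 knot = 8.218 * 0.51444444 = 4.2277044 m/s. Sum: 0.14733333 + 4.2277044 = 4.3750378 m/s. 1 cm/s = 0.01 m/s, so 4.3750378 m/s = 4.3750378 / 0.01 = 437.50378 cm/s ≈ 437.5 cm/s (4 s.f.). Final answer: 437.5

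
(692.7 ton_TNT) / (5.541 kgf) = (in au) 0.3565. Check: 1 ton_TNT = 4.184e+09 J, so 692.7 ton_TNT = 692.7 * 4.184e+09 = 2.8982568e+12 J. 1 kgf = 9.80665 N, so 5.541 kgf = 5.541 * 9.80665 = 54.338648 N. Combine: 2.8982568e+12 J / 54.338648 N = 5.3336933e+10 m. 1 au = 1.4959787e+11 m, so 5.3336933e+10 m = 5.3336933e+10 / 1.4959787e+11 = 0.35653537 au ≈ 0.3565 au (4 s.f.).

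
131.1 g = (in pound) 1 g = 0.001 kg, so 131.1 g = 131.1 * 0.001 = 0.1311 kg. 1 pound = 0.45359237 kg, so 0.1311 kg = 0.1311 / 0.45359237 = 0.28902603 pound ≈ 0.289 pound (4 s.f.). Final answer: 0.289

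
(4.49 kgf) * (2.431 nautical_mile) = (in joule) 1.982e+05. Check: 1 kgf = 9.80665 N, so 4.49 kgf = 4.49 * 9.80665 = 44.031858 N. 1 nautical_mile = 1852 m, so 2.431 nautical_mile = 2.431 * 1852 = 4502.212 m. Combine: 44.031858 N * 4502.212 m = 198240.76 J. 198240.76 J = 198240.76 joule ≈ 1.982e+05 joule (4 s.f.).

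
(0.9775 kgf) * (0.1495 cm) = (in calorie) 0.003425. Check: 1 kgf = 9.80665 N, so 0.9775 kgf = 0.9775 * 9.80665 = 9.5860004 N. 1 cm = 0.01 m, so 0.1495 cm = 0.1495 * 0.01 = 0.001495 m. Combine: 9.5860004 N * 0.001495 m = 0.014331071 J. 1 calorie = 4.184 J, so 0.014331071 J = 0.014331071 / 4.184 = 0.0034252081 calorie ≈ 0.003425 calorie (4 s.f.).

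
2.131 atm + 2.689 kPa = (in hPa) 1 atm = 101325 Pa, so 2.131 atm = 2.131 * 101325 = 215923.57 Pa. 1 kPa = 1000 Pa, so 2.689 kPa = 2.689 * 1000 = 2689 Pa. Sum: 215923.57 + 2689 = 218612.57 Pa. 1 hPa = 100 Pa, so 218612.57 Pa = 218612.57 / 100 = 2186.1257 hPa ≈ 2186 hPa (4 s.f.). Final answer: 2186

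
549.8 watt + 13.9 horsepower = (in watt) 549.8 watt = 549.8 W. 1 horsepower = 745.69987 W, so 13.9 horsepower = 13.9 * 745.69987 = 10365.228 W. Sum: 549.8 + 10365.228 = 10915.028 W. 10915.028 W = 10915.028 watt ≈ 1.092e+04 watt (4 s.f.). Final answer: 1.092e+04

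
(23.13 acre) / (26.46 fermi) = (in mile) 2.198e+15. Check: 1 acre = 4046.8564 m^2, so 23.13 acre = 23.13 * 4046.8564 = 93603.789 m^2. 1 fermi = 1e-15 m, so 26.46 fermi = 26.46 * 1e-15 = 2.646e-14 m. Combine: 93603.789 m^2 / 2.646e-14 m = 3.5375582e+18 m. 1 mile = 1609.344 m, so 3.5375582e+18 m = 3.5375582e+18 / 1609.344 = 2.1981367e+15 mile ≈ 2.198e+15 mile (4 s.f.).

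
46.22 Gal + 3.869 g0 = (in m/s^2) 1 Gal = 0.01 m/s^2, so 46.22 Gal = 46.22 * 0.01 = 0.4622 m/s^2. 1 g0 = 9.80665 m/s^2, so 3.869 g0 = 3.869 * 9.80665 = 37.941929 m/s^2. Sum: 0.4622 + 37.941929 = 38.404129 m/s^2. Result: 38.404129 m/s^2 ≈ 38.4 m/s^2 (4 s.f.). Final answer: 38.4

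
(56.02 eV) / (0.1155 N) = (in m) 1 eV = 1.6021766e-19 J, so 56.02 eV = 56.02 * 1.6021766e-19 = 8.9753935e-18 J. 0.1155 N is already in N. Combine: 8.9753935e-18 J / 0.1155 N = 7.7709035e-17 m. Result: 7.7709035e-17 m ≈ 7.771e-17 m (4 s.f.). Final answer: 7.771e-17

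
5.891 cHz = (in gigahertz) 1 cHz = 0.01 Hz, so 5.891 cHz = 5.891 * 0.01 = 0.05891 Hz. 1 gigahertz = 1e+09 Hz, so 0.05891 Hz = 0.05891 / 1e+09 = 5.891e-11 gigahertz. Final answer: 5.891e-11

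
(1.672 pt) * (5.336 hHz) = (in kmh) 1 pt = 0.00035277778 m, so 1.672 pt = 1.672 * 0.00035277778 = 0.00058984444 m. 1 hHz = 100 Hz, so 5.336 hHz = 5.336 * 100 = 533.6 Hz. Combine: 0.00058984444 m * 533.6 Hz = 0.314741 m/s. 1 kmh = 0.27777778 m/s, so 0.314741 m/s = 0.314741 / 0.27777778 = 1.1330676 kmh ≈ 1.133 kmh (4 s.f.). Final answer: 1.133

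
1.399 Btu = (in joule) 1476. Check: 1 Btu = 1055.0559 J, so 1.399 Btu = 1.399 * 1055.0559 = 1476.0231 J. 1476.0231 J = 1476.0231 joule ≈ 1476 joule (4 s.f.).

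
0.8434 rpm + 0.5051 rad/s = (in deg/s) 34. Check: 1 rpm = 0.10471976 rad/s, so 0.8434 rpm = 0.8434 * 0.10471976 = 0.088320641 rad/s. 0.5051 rad/s is already in rad/s. Sum: 0.088320641 + 0.5051 = 0.59342064 rad/s. 1 deg/s = 0.017453293 rad/s, so 0.59342064 rad/s = 0.59342064 / 0.017453293 = 34.000498 deg/s ≈ 34 deg/s (4 s.f.).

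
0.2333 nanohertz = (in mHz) 2.333e-07. Check: 1 nanohertz = 1e-09 Hz, so 0.2333 nanohertz = 0.2333 * 1e-09 = 2.333e-10 Hz. 1 mHz = 0.001 Hz, so 2.333e-10 Hz = 2.333e-10 / 0.001 = 2.333e-07 mHz.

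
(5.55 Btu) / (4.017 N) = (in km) 1 Btu = 1055.0559 J, so 5.55 Btu = 5.55 * 1055.0559 = 5855.56 J. 4.017 N is already in N. Combine: 5855.56 J / 4.017 N = 1457.6948 m. 1 km = 1000 m, so 1457.6948 m = 1457.6948 / 1000 = 1.4576948 km ≈ 1.458 km (4 s.f.). Final answer: 1.458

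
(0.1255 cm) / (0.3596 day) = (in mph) 9.036e-08. Check: 1 cm = 0.01 m, so 0.1255 cm = 0.1255 * 0.01 = 0.001255 m. 1 day = 86400 s, so 0.3596 day = 0.3596 * 86400 = 31069.44 s. Combine: 0.001255 m / 31069.44 s = 4.039339e-08 m/s. 1 mph = 0.44704 m/s, so 4.039339e-08 m/s = 4.039339e-08 / 0.44704 = 9.035744e-08 mph ≈ 9.036e-08 mph (4 s.f.).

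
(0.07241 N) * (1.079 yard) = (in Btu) 6.771e-05. Check: 0.07241 N is already in N. 1 yard = 0.9144 m, so 1.079 yard = 1.079 * 0.9144 = 0.9866376 m. Combine: 0.07241 N * 0.9866376 m = 0.071442429 J. 1 Btu = 1055.0559 J, so 0.071442429 J = 0.071442429 / 1055.0559 = 6.7714357e-05 Btu ≈ 6.771e-05 Btu (4 s.f.).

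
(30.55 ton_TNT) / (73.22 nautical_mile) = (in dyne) 9.426e+10. Check: 1 ton_TNT = 4.184e+09 J, so 30.55 ton_TNT = 30.55 * 4.184e+09 = 1.278212e+11 J. 1 nautical_mile = 1852 m, so 73.22 nautical_mile = 73.22 * 1852 = 135603.44 m. Combine: 1.278212e+11 J / 135603.44 m = 942610.31 N. 1 dyne = 1e-05 N, so 942610.31 N = 942610.31 / 1e-05 = 9.4261031e+10 dyne ≈ 9.426e+10 dyne (4 s.f.).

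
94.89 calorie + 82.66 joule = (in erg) 4.797e+09. Check: 1 calorie = 4.184 J, so 94.89 calorie = 94.89 * 4.184 = 397.01976 J. 82.66 joule = 82.66 J. Sum: 397.01976 + 82.66 = 479.67976 J. 1 erg = 1e-07 J, so 479.67976 J = 479.67976 / 1e-07 = 4.7967976e+09 erg ≈ 4.797e+09 erg (4 s.f.).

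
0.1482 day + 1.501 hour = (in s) 1 day = 86400 s, so 0.1482 day = 0.1482 * 86400 = 12804.48 s. 1 hour = 3600 s, so 1.501 hour = 1.501 * 3600 = 5403.6 s. Sum: 12804.48 + 5403.6 = 18208.08 s. Result: 18208.08 s ≈ 1.821e+04 s (4 s.f.). Final answer: 1.821e+04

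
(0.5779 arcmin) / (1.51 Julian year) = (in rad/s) 1 arcmin = 0.00029088821 rad, so 0.5779 arcmin = 0.5779 * 0.00029088821 = 0.0001681043 rad. 1 Julian year = 31557600 s, so 1.51 Julian year = 1.51 * 31557600 = 47651976 s. Combine: 0.0001681043 rad / 47651976 s = 3.5277508e-12 rad/s. Result: 3.5277508e-12 rad/s ≈ 3.528e-12 rad/s (4 s.f.). Final answer: 3.528e-12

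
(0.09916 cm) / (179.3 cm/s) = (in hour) 1.536e-07. Check: 1 cm = 0.01 m, so 0.09916 cm = 0.09916 * 0.01 = 0.0009916 m. 1 cm/s = 0.01 m/s, so 179.3 cm/s = 179.3 * 0.01 = 1.793 m/s. Combine: 0.0009916 m / 1.793 m/s = 0.0005530396 s. 1 hour = 3600 s, so 0.0005530396 s = 0.0005530396 / 3600 = 1.5362211e-07 hour ≈ 1.536e-07 hour (4 s.f.).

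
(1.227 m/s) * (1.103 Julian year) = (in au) 1.227 m/s is already in m/s. 1 Julian year = 31557600 s, so 1.103 Julian year = 1.103 * 31557600 = 34808033 s. Combine: 1.227 m/s * 34808033 s = 42709456 m. 1 au = 1.4959787e+11 m, so 42709456 m = 42709456 / 1.4959787e+11 = 0.00028549508 au ≈ 0.0002855 au (4 s.f.). Final answer: 0.0002855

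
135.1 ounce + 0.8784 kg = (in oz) 1 ounce = 0.028349523 kg, so 135.1 ounce = 135.1 * 0.028349523 = 3.8300206 kg. 0.8784 kg is already in kg. Sum: 3.8300206 + 0.8784 = 4.7084206 kg. 1 oz = 0.028349523 kg, so 4.7084206 kg = 4.7084206 / 0.028349523 = 166.08465 oz ≈ 166.1 oz (4 s.f.). Final answer: 166.1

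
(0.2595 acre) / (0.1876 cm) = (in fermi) 5.598e+20. Check: 1 acre = 4046.8564 m^2, so 0.2595 acre = 0.2595 * 4046.8564 = 1050.1592 m^2. 1 cm = 0.01 m, so 0.1876 cm = 0.1876 * 0.01 = 0.001876 m. Combine: 1050.1592 m^2 / 0.001876 m = 559786.38 m. 1 fermi = 1e-15 m, so 559786.38 m = 559786.38 / 1e-15 = 5.5978638e+20 fermi ≈ 5.598e+20 fermi (4 s.f.).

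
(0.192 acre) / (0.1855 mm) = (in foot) 1.374e+07. Check: 1 acre = 4046.8564 m^2, so 0.192 acre = 0.192 * 4046.8564 = 776.99643 m^2. 1 mm = 0.001 m, so 0.1855 mm = 0.1855 * 0.001 = 0.0001855 m. Combine: 776.99643 m^2 / 0.0001855 m = 4188660 m. 1 foot = 0.3048 m, so 4188660 m = 4188660 / 0.3048 = 13742323 foot ≈ 1.374e+07 foot (4 s.f.).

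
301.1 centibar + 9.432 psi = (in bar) 3.661. Check: 1 centibar = 1000 Pa, so 301.1 centibar = 301.1 * 1000 = 301100 Pa. 1 psi = 6894.7573 Pa, so 9.432 psi = 9.432 * 6894.7573 = 65031.351 Pa. Sum: 301100 + 65031.351 = 366131.35 Pa. 1 bar = 100000 Pa, so 366131.35 Pa = 366131.35 / 100000 = 3.6613135 bar ≈ 3.661 bar (4 s.f.).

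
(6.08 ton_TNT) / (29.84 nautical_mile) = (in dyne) 1 ton_TNT = 4.184e+09 J, so 6.08 ton_TNT = 6.08 * 4.184e+09 = 2.543872e+10 J. 1 nautical_mile = 1852 m, so 29.84 nautical_mile = 29.84 * 1852 = 55263.68 m. Combine: 2.543872e+10 J / 55263.68 m = 460315.35 N. 1 dyne = 1e-05 N, so 460315.35 N = 460315.35 / 1e-05 = 4.6031535e+10 dyne ≈ 4.603e+10 dyne (4 s.f.). Final answer: 4.603e+10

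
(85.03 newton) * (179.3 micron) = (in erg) 85.03 newton = 85.03 N. 1 micron = 1e-06 m, so 179.3 micron = 179.3 * 1e-06 = 0.0001793 m. Combine: 85.03 N * 0.0001793 m = 0.015245879 J. 1 erg = 1e-07 J, so 0.015245879 J = 0.015245879 / 1e-07 = 152458.79 erg ≈ 1.525e+05 erg (4 s.f.). Final answer: 1.525e+05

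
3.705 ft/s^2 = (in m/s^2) 1 ft/s^2 = 0.3048 m/s^2, so 3.705 ft/s^2 = 3.705 * 0.3048 = 1.129284 m/s^2. Result: 1.129284 m/s^2 ≈ 1.129 m/s^2 (4 s.f.). Final answer: 1.129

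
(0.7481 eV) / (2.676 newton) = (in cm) 4.479e-18. Check: 1 eV = 1.6021766e-19 J, so 0.7481 eV = 0.7481 * 1.6021766e-19 = 1.1985883e-19 J. 2.676 newton = 2.676 N. Combine: 1.1985883e-19 J / 2.676 N = 4.4790297e-20 m. 1 cm = 0.01 m, so 4.4790297e-20 m = 4.4790297e-20 / 0.01 = 4.4790297e-18 cm ≈ 4.479e-18 cm (4 s.f.).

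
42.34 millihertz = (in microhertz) 4.234e+04. Check: 1 millihertz = 0.001 Hz, so 42.34 millihertz = 42.34 * 0.001 = 0.04234 Hz. 1 microhertz = 1e-06 Hz, so 0.04234 Hz = 0.04234 / 1e-06 = 42340 microhertz ≈ 4.234e+04 microhertz (4 s.f.).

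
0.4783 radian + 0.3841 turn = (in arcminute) 9941. Check: 0.4783 radian = 0.4783 rad. 1 turn = 6.2831853 rad, so 0.3841 turn = 0.3841 * 6.2831853 = 2.4133715 rad. Sum: 0.4783 + 2.4133715 = 2.8916715 rad. 1 arcminute = 0.00029088821 rad, so 2.8916715 rad = 2.8916715 / 0.00029088821 = 9940.8343 arcminute ≈ 9941 arcminute (4 s.f.).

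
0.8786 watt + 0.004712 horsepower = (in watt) 4.392. Check: 0.8786 watt = 0.8786 W. 1 horsepower = 745.69987 W, so 0.004712 horsepower = 0.004712 * 745.69987 = 3.5137378 W. Sum: 0.8786 + 3.5137378 = 4.3923378 W. 4.3923378 W = 4.3923378 watt ≈ 4.392 watt (4 s.f.).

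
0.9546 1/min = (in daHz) 1 1/min = 0.016666667 Hz, so 0.9546 1/min = 0.9546 * 0.016666667 = 0.01591 Hz. 1 daHz = 10 Hz, so 0.01591 Hz = 0.01591 / 10 = 0.001591 daHz. Final answer: 0.001591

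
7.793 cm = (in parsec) 1 cm = 0.01 m, so 7.793 cm = 7.793 * 0.01 = 0.07793 m. 1 parsec = 3.0856776e+16 m, so 0.07793 m = 0.07793 / 3.0856776e+16 = 2.5255393e-18 parsec ≈ 2.526e-18 parsec (4 s.f.). Final answer: 2.526e-18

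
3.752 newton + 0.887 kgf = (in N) 3.752 newton = 3.752 N. 1 kgf = 9.80665 N, so 0.887 kgf = 0.887 * 9.80665 = 8.6984986 N. Sum: 3.752 + 8.6984986 = 12.450499 N. Result: 12.450499 N ≈ 12.45 N (4 s.f.). Final answer: 12.45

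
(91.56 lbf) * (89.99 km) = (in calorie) 1 lbf = 4.4482216 N, so 91.56 lbf = 91.56 * 4.4482216 = 407.27917 N. 1 km = 1000 m, so 89.99 km = 89.99 * 1000 = 89990 m. Combine: 407.27917 N * 89990 m = 36651053 J. 1 calorie = 4.184 J, so 36651053 J = 36651053 / 4.184 = 8759811.8 calorie ≈ 8.76e+06 calorie (4 s.f.). Final answer: 8.76e+06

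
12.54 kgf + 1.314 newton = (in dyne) 1.243e+07. Check: 1 kgf = 9.80665 N, so 12.54 kgf = 12.54 * 9.80665 = 122.97539 N. 1.314 newton = 1.314 N. Sum: 122.97539 + 1.314 = 124.28939 N. 1 dyne = 1e-05 N, so 124.28939 N = 124.28939 / 1e-05 = 12428939 dyne ≈ 1.243e+07 dyne (4 s.f.).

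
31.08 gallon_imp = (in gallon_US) 37.33. Check: 1 gallon_imp = 0.00454609 m^3, so 31.08 gallon_imp = 31.08 * 0.00454609 = 0.14129248 m^3. 1 gallon_US = 0.0037854118 m^3, so 0.14129248 m^3 = 0.14129248 / 0.0037854118 = 37.325524 gallon_US ≈ 37.33 gallon_US (4 s.f.).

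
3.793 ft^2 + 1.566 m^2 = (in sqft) 20.65. Check: 1 ft^2 = 0.09290304 m^2, so 3.793 ft^2 = 3.793 * 0.09290304 = 0.35238123 m^2. 1.566 m^2 is already in m^2. Sum: 0.35238123 + 1.566 = 1.9183812 m^2. 1 sqft = 0.09290304 m^2, so 1.9183812 m^2 = 1.9183812 / 0.09290304 = 20.649284 sqft ≈ 20.65 sqft (4 s.f.).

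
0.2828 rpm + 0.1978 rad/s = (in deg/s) 13.03. Check: 1 rpm = 0.10471976 rad/s, so 0.2828 rpm = 0.2828 * 0.10471976 = 0.029614747 rad/s. 0.1978 rad/s is already in rad/s. Sum: 0.029614747 + 0.1978 = 0.22741475 rad/s. 1 deg/s = 0.017453293 rad/s, so 0.22741475 rad/s = 0.22741475 / 0.017453293 = 13.029905 deg/s ≈ 13.03 deg/s (4 s.f.).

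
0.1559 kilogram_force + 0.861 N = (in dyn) 1 kilogram_force = 9.80665 N, so 0.1559 kilogram_force = 0.1559 * 9.80665 = 1.5288567 N. 0.861 N is already in N. Sum: 1.5288567 + 0.861 = 2.3898567 N. 1 dyn = 1e-05 N, so 2.3898567 N = 2.3898567 / 1e-05 = 238985.67 dyn ≈ 2.39e+05 dyn (4 s.f.). Final answer: 2.39e+05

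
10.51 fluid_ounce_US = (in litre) 1 fluid_ounce_US = 2.957353e-05 m^3, so 10.51 fluid_ounce_US = 10.51 * 2.957353e-05 = 0.0003108178 m^3. 1 litre = 0.001 m^3, so 0.0003108178 m^3 = 0.0003108178 / 0.001 = 0.3108178 litre ≈ 0.3108 litre (4 s.f.). Final answer: 0.3108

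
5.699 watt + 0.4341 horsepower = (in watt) 5.699 watt = 5.699 W. 1 horsepower = 745.69987 W, so 0.4341 horsepower = 0.4341 * 745.69987 = 323.70831 W. Sum: 5.699 + 323.70831 = 329.40731 W. 329.40731 W = 329.40731 watt ≈ 329.4 watt (4 s.f.). Final answer: 329.4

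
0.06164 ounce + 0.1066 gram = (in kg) 1 ounce = 0.028349523 kg, so 0.06164 ounce = 0.06164 * 0.028349523 = 0.0017474646 kg. 1 gram = 0.001 kg, so 0.1066 gram = 0.1066 * 0.001 = 0.0001066 kg. Sum: 0.0017474646 + 0.0001066 = 0.0018540646 kg. Result: 0.0018540646 kg ≈ 0.001854 kg (4 s.f.). Final answer: 0.001854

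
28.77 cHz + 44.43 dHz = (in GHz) 4.731e-09. Check: 1 cHz = 0.01 Hz, so 28.77 cHz = 28.77 * 0.01 = 0.2877 Hz. 1 dHz = 0.1 Hz, so 44.43 dHz = 44.43 * 0.1 = 4.443 Hz. Sum: 0.2877 + 4.443 = 4.7307 Hz. 1 GHz = 1e+09 Hz, so 4.7307 Hz = 4.7307 / 1e+09 = 4.7307e-09 GHz ≈ 4.731e-09 GHz (4 s.f.).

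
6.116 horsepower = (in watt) 1 horsepower = 745.69987 W, so 6.116 horsepower = 6.116 * 745.69987 = 4560.7004 W. 4560.7004 W = 4560.7004 watt ≈ 4561 watt (4 s.f.). Final answer: 4561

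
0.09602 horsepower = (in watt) 71.6. Check: 1 horsepower = 745.69987 W, so 0.09602 horsepower = 0.09602 * 745.69987 = 71.602102 W. 71.602102 W = 71.602102 watt ≈ 71.6 watt (4 s.f.).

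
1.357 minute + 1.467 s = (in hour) 1 minute = 60 s, so 1.357 minute = 1.357 * 60 = 81.42 s. 1.467 s is already in s. Sum: 81.42 + 1.467 = 82.887 s. 1 hour = 3600 s, so 82.887 s = 82.887 / 3600 = 0.023024167 hour ≈ 0.02302 hour (4 s.f.). Final answer: 0.02302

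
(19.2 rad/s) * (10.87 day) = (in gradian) 1.148e+09. Check: 19.2 rad/s is already in rad/s. 1 day = 86400 s, so 10.87 day = 10.87 * 86400 = 939168 s. Combine: 19.2 rad/s * 939168 s = 18032026 rad. 1 gradian = 0.015707963 rad, so 18032026 rad = 18032026 / 0.015707963 = 1.1479544e+09 gradian ≈ 1.148e+09 gradian (4 s.f.).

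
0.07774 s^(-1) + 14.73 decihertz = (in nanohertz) 0.07774 s^(-1) = 0.07774 Hz. 1 decihertz = 0.1 Hz, so 14.73 decihertz = 14.73 * 0.1 = 1.473 Hz. Sum: 0.07774 + 1.473 = 1.55074 Hz. 1 nanohertz = 1e-09 Hz, so 1.55074 Hz = 1.55074 / 1e-09 = 1.55074e+09 nanohertz ≈ 1.551e+09 nanohertz (4 s.f.). Final answer: 1.551e+09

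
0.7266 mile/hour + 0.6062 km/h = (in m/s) 1 mile/hour = 0.44704 m/s, so 0.7266 mile/hour = 0.7266 * 0.44704 = 0.32481926 m/s. 1 km/h = 0.27777778 m/s, so 0.6062 km/h = 0.6062 * 0.27777778 = 0.16838889 m/s. Sum: 0.32481926 + 0.16838889 = 0.49320815 m/s. Result: 0.49320815 m/s ≈ 0.4932 m/s (4 s.f.). Final answer: 0.4932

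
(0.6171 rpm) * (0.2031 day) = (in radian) 1 rpm = 0.10471976 rad/s, so 0.6171 rpm = 0.6171 * 0.10471976 = 0.064622561 rad/s. 1 day = 86400 s, so 0.2031 day = 0.2031 * 86400 = 17547.84 s. Combine: 0.064622561 rad/s * 17547.84 s = 1133.9864 rad. 1133.9864 rad = 1133.9864 radian ≈ 1134 radian (4 s.f.). Final answer: 1134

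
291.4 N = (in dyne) 2.914e+07. Check: 1 dyne = 1e-05 N, so 291.4 N = 291.4 / 1e-05 = 29140000 dyne ≈ 2.914e+07 dyne (4 s.f.).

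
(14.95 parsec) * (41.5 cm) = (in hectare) 1 parsec = 3.0856776e+16 m, so 14.95 parsec = 14.95 * 3.0856776e+16 = 4.613088e+17 m. 1 cm = 0.01 m, so 41.5 cm = 41.5 * 0.01 = 0.415 m. Combine: 4.613088e+17 m * 0.415 m = 1.9144315e+17 m^2. 1 hectare = 10000 m^2, so 1.9144315e+17 m^2 = 1.9144315e+17 / 10000 = 1.9144315e+13 hectare ≈ 1.914e+13 hectare (4 s.f.). Final answer: 1.914e+13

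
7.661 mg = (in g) 1 mg = 1e-06 kg, so 7.661 mg = 7.661 * 1e-06 = 7.661e-06 kg. 1 g = 0.001 kg, so 7.661e-06 kg = 7.661e-06 / 0.001 = 0.007661 g. Final answer: 0.007661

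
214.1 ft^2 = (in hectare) 1 ft^2 = 0.09290304 m^2, so 214.1 ft^2 = 214.1 * 0.09290304 = 19.890541 m^2. 1 hectare = 10000 m^2, so 19.890541 m^2 = 19.890541 / 10000 = 0.0019890541 hectare ≈ 0.001989 hectare (4 s.f.). Final answer: 0.001989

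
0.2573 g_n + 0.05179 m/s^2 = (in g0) 1 g_n = 9.80665 m/s^2, so 0.2573 g_n = 0.2573 * 9.80665 = 2.523251 m/s^2. 0.05179 m/s^2 is already in m/s^2. Sum: 2.523251 + 0.05179 = 2.575041 m/s^2. 1 g0 = 9.80665 m/s^2, so 2.575041 m/s^2 = 2.575041 / 9.80665 = 0.26258111 g0 ≈ 0.2626 g0 (4 s.f.). Final answer: 0.2626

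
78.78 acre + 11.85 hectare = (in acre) 108.1. Check: 1 acre = 4046.8564 m^2, so 78.78 acre = 78.78 * 4046.8564 = 318811.35 m^2. 1 hectare = 10000 m^2, so 11.85 hectare = 11.85 * 10000 = 118500 m^2. Sum: 318811.35 + 118500 = 437311.35 m^2. 1 acre = 4046.8564 m^2, so 437311.35 m^2 = 437311.35 / 4046.8564 = 108.06199 acre ≈ 108.1 acre (4 s.f.).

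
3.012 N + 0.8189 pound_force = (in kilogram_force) 0.6786. Check: 3.012 N is already in N. 1 pound_force = 4.4482216 N, so 0.8189 pound_force = 0.8189 * 4.4482216 = 3.6426487 N. Sum: 3.012 + 3.6426487 = 6.6546487 N. 1 kilogram_force = 9.80665 N, so 6.6546487 N = 6.6546487 / 9.80665 = 0.67858532 kilogram_force ≈ 0.6786 kilogram_force (4 s.f.).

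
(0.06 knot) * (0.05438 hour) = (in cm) 1 knot = 0.51444444 m/s, so 0.06 knot = 0.06 * 0.51444444 = 0.030866667 m/s. 1 hour = 3600 s, so 0.05438 hour = 0.05438 * 3600 = 195.768 s. Combine: 0.030866667 m/s * 195.768 s = 6.0427056 m. 1 cm = 0.01 m, so 6.0427056 m = 6.0427056 / 0.01 = 604.27056 cm ≈ 604.3 cm (4 s.f.). Final answer: 604.3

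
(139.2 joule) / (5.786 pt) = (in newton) 139.2 joule = 139.2 J. 1 pt = 0.00035277778 m, so 5.786 pt = 5.786 * 0.00035277778 = 0.0020411722 m. Combine: 139.2 J / 0.0020411722 m = 68196.107 N. 68196.107 N = 68196.107 newton ≈ 6.82e+04 newton (4 s.f.). Final answer: 6.82e+04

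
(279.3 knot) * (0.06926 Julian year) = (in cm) 1 knot = 0.51444444 m/s, so 279.3 knot = 279.3 * 0.51444444 = 143.68433 m/s. 1 Julian year = 31557600 s, so 0.06926 Julian year = 0.06926 * 31557600 = 2185679.4 s. Combine: 143.68433 m/s * 2185679.4 s = 3.1404788e+08 m. 1 cm = 0.01 m, so 3.1404788e+08 m = 3.1404788e+08 / 0.01 = 3.1404788e+10 cm ≈ 3.14e+10 cm (4 s.f.). Final answer: 3.14e+10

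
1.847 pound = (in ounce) 29.55. Check: 1 pound = 0.45359237 kg, so 1.847 pound = 1.847 * 0.45359237 = 0.83778511 kg. 1 ounce = 0.028349523 kg, so 0.83778511 kg = 0.83778511 / 0.028349523 = 29.552 ounce ≈ 29.55 ounce (4 s.f.).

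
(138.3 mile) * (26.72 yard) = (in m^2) 1 mile = 1609.344 m, so 138.3 mile = 138.3 * 1609.344 = 222572.28 m. 1 yard = 0.9144 m, so 26.72 yard = 26.72 * 0.9144 = 24.432768 m. Combine: 222572.28 m * 24.432768 m = 5438056.8 m^2. Result: 5438056.8 m^2 ≈ 5.438e+06 m^2 (4 s.f.). Final answer: 5.438e+06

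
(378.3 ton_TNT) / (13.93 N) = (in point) 3.221e+14. Check: 1 ton_TNT = 4.184e+09 J, so 378.3 ton_TNT = 378.3 * 4.184e+09 = 1.5828072e+12 J. 13.93 N is already in N. Combine: 1.5828072e+12 J / 13.93 N = 1.1362579e+11 m. 1 point = 0.00035277778 m, so 1.1362579e+11 m = 1.1362579e+11 / 0.00035277778 = 3.2208884e+14 point ≈ 3.221e+14 point (4 s.f.).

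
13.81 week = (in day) 96.67. Check: 1 week = 604800 s, so 13.81 week = 13.81 * 604800 = 8352288 s. 1 day = 86400 s, so 8352288 s = 8352288 / 86400 = 96.67 day.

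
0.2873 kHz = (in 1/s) 287.3. Check: 1 kHz = 1000 Hz, so 0.2873 kHz = 0.2873 * 1000 = 287.3 Hz. 287.3 Hz = 287.3 1/s.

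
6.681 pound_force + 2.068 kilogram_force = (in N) 1 pound_force = 4.4482216 N, so 6.681 pound_force = 6.681 * 4.4482216 = 29.718569 N. 1 kilogram_force = 9.80665 N, so 2.068 kilogram_force = 2.068 * 9.80665 = 20.280152 N. Sum: 29.718569 + 20.280152 = 49.998721 N. Result: 49.998721 N ≈ 50 N (4 s.f.). Final answer: 50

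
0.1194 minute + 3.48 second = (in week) 1.76e-05. Check: 1 minute = 60 s, so 0.1194 minute = 0.1194 * 60 = 7.164 s. 3.48 second = 3.48 s. Sum: 7.164 + 3.48 = 10.644 s. 1 week = 604800 s, so 10.644 s = 10.644 / 604800 = 1.7599206e-05 week ≈ 1.76e-05 week (4 s.f.).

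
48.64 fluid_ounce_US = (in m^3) 0.001438. Check: 1 fluid_ounce_US = 2.957353e-05 m^3, so 48.64 fluid_ounce_US = 48.64 * 2.957353e-05 = 0.0014384565 m^3. Result: 0.0014384565 m^3 ≈ 0.001438 m^3 (4 s.f.).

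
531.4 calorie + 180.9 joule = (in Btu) 1 calorie = 4.184 J, so 531.4 calorie = 531.4 * 4.184 = 2223.3776 J. 180.9 joule = 180.9 J. Sum: 2223.3776 + 180.9 = 2404.2776 J. 1 Btu = 1055.0559 J, so 2404.2776 J = 2404.2776 / 1055.0559 = 2.2788155 Btu ≈ 2.279 Btu (4 s.f.). Final answer: 2.279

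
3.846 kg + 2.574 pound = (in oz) 176.8. Check: 3.846 kg is already in kg. 1 pound = 0.45359237 kg, so 2.574 pound = 2.574 * 0.45359237 = 1.1675468 kg. Sum: 3.846 + 1.1675468 = 5.0135468 kg. 1 oz = 0.028349523 kg, so 5.0135468 kg = 5.0135468 / 0.028349523 = 176.84766 oz ≈ 176.8 oz (4 s.f.).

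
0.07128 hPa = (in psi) 1 hPa = 100 Pa, so 0.07128 hPa = 0.07128 * 100 = 7.128 Pa. 1 psi = 6894.7573 Pa, so 7.128 Pa = 7.128 / 6894.7573 = 0.001033829 psi ≈ 0.001034 psi (4 s.f.). Final answer: 0.001034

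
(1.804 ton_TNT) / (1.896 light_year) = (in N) 4.208e-07. Check: 1 ton_TNT = 4.184e+09 J, so 1.804 ton_TNT = 1.804 * 4.184e+09 = 7.547936e+09 J. 1 light_year = 9.4607305e+15 m, so 1.896 light_year = 1.896 * 9.4607305e+15 = 1.7937545e+16 m. Combine: 7.547936e+09 J / 1.7937545e+16 m = 4.207898e-07 N. Result: 4.207898e-07 N ≈ 4.208e-07 N (4 s.f.).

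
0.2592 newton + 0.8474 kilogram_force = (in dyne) 0.2592 newton = 0.2592 N. 1 kilogram_force = 9.80665 N, so 0.8474 kilogram_force = 0.8474 * 9.80665 = 8.3101552 N. Sum: 0.2592 + 8.3101552 = 8.5693552 N. 1 dyne = 1e-05 N, so 8.5693552 N = 8.5693552 / 1e-05 = 856935.52 dyne ≈ 8.569e+05 dyne (4 s.f.). Final answer: 8.569e+05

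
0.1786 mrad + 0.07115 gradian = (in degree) 0.07427. Check: 1 mrad = 0.001 rad, so 0.1786 mrad = 0.1786 * 0.001 = 0.0001786 rad. 1 gradian = 0.015707963 rad, so 0.07115 gradian = 0.07115 * 0.015707963 = 0.0011176216 rad. Sum: 0.0001786 + 0.0011176216 = 0.0012962216 rad. 1 degree = 0.017453293 rad, so 0.0012962216 rad = 0.0012962216 / 0.017453293 = 0.074268026 degree ≈ 0.07427 degree (4 s.f.).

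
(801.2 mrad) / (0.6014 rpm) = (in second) 12.72. Check: 1 mrad = 0.001 rad, so 801.2 mrad = 801.2 * 0.001 = 0.8012 rad. 1 rpm = 0.10471976 rad/s, so 0.6014 rpm = 0.6014 * 0.10471976 = 0.062978461 rad/s. Combine: 0.8012 rad / 0.062978461 rad/s = 12.72181 s. 12.72181 s = 12.72181 second ≈ 12.72 second (4 s.f.).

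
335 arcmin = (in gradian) 6.204. Check: 1 arcmin = 0.00029088821 rad, so 335 arcmin = 335 * 0.00029088821 = 0.09744755 rad. 1 gradian = 0.015707963 rad, so 0.09744755 rad = 0.09744755 / 0.015707963 = 6.2037037 gradian ≈ 6.204 gradian (4 s.f.).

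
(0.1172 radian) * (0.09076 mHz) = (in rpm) 0.0001016. Check: 0.1172 radian = 0.1172 rad. 1 mHz = 0.001 Hz, so 0.09076 mHz = 0.09076 * 0.001 = 9.076e-05 Hz. Combine: 0.1172 rad * 9.076e-05 Hz = 1.0637072e-05 rad/s. 1 rpm = 0.10471976 rad/s, so 1.0637072e-05 rad/s = 1.0637072e-05 / 0.10471976 = 0.00010157656 rpm ≈ 0.0001016 rpm (4 s.f.).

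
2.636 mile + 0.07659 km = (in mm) 4.319e+06. Check: 1 mile = 1609.344 m, so 2.636 mile = 2.636 * 1609.344 = 4242.2308 m. 1 km = 1000 m, so 0.07659 km = 0.07659 * 1000 = 76.59 m. Sum: 4242.2308 + 76.59 = 4318.8208 m. 1 mm = 0.001 m, so 4318.8208 m = 4318.8208 / 0.001 = 4318820.8 mm ≈ 4.319e+06 mm (4 s.f.).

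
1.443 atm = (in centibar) 146.2. Check: 1 atm = 101325 Pa, so 1.443 atm = 1.443 * 101325 = 146211.98 Pa. 1 centibar = 1000 Pa, so 146211.98 Pa = 146211.98 / 1000 = 146.21197 centibar ≈ 146.2 centibar (4 s.f.).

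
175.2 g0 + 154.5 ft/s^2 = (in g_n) 1 g0 = 9.80665 m/s^2, so 175.2 g0 = 175.2 * 9.80665 = 1718.1251 m/s^2. 1 ft/s^2 = 0.3048 m/s^2, so 154.5 ft/s^2 = 154.5 * 0.3048 = 47.0916 m/s^2. Sum: 1718.1251 + 47.0916 = 1765.2167 m/s^2. 1 g_n = 9.80665 m/s^2, so 1765.2167 m/s^2 = 1765.2167 / 9.80665 = 180.00201 g_n ≈ 180 g_n (4 s.f.). Final answer: 180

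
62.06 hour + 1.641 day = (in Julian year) 1 hour = 3600 s, so 62.06 hour = 62.06 * 3600 = 223416 s. 1 day = 86400 s, so 1.641 day = 1.641 * 86400 = 141782.4 s. Sum: 223416 + 141782.4 = 365198.4 s. 1 Julian year = 31557600 s, so 365198.4 s = 365198.4 / 31557600 = 0.011572439 Julian year ≈ 0.01157 Julian year (4 s.f.). Final answer: 0.01157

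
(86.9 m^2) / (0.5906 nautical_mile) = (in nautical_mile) 86.9 m^2 is already in m^2. 1 nautical_mile = 1852 m, so 0.5906 nautical_mile = 0.5906 * 1852 = 1093.7912 m. Combine: 86.9 m^2 / 1093.7912 m = 0.079448436 m. 1 nautical_mile = 1852 m, so 0.079448436 m = 0.079448436 / 1852 = 4.2898723e-05 nautical_mile ≈ 4.29e-05 nautical_mile (4 s.f.). Final answer: 4.29e-05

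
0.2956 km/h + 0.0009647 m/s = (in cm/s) 1 km/h = 0.27777778 m/s, so 0.2956 km/h = 0.2956 * 0.27777778 = 0.082111111 m/s. 0.0009647 m/s is already in m/s. Sum: 0.082111111 + 0.0009647 = 0.083075811 m/s. 1 cm/s = 0.01 m/s, so 0.083075811 m/s = 0.083075811 / 0.01 = 8.3075811 cm/s ≈ 8.308 cm/s (4 s.f.). Final answer: 8.308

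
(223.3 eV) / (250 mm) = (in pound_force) 1 eV = 1.6021766e-19 J, so 223.3 eV = 223.3 * 1.6021766e-19 = 3.5776604e-17 J. 1 mm = 0.001 m, so 250 mm = 250 * 0.001 = 0.25 m. Combine: 3.5776604e-17 J / 0.25 m = 1.4310642e-16 N. 1 pound_force = 4.4482216 N, so 1.4310642e-16 N = 1.4310642e-16 / 4.4482216 = 3.2171602e-17 pound_force ≈ 3.217e-17 pound_force (4 s.f.). Final answer: 3.217e-17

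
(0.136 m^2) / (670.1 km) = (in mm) 0.000203. Check: 0.136 m^2 is already in m^2. 1 km = 1000 m, so 670.1 km = 670.1 * 1000 = 670100 m. Combine: 0.136 m^2 / 670100 m = 2.0295478e-07 m. 1 mm = 0.001 m, so 2.0295478e-07 m = 2.0295478e-07 / 0.001 = 0.00020295478 mm ≈ 0.000203 mm (4 s.f.).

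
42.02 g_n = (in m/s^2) 412.1. Check: 1 g_n = 9.80665 m/s^2, so 42.02 g_n = 42.02 * 9.80665 = 412.07543 m/s^2. Result: 412.07543 m/s^2 ≈ 412.1 m/s^2 (4 s.f.).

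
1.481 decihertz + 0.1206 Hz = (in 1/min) 1 decihertz = 0.1 Hz, so 1.481 decihertz = 1.481 * 0.1 = 0.1481 Hz. 0.1206 Hz is already in Hz. Sum: 0.1481 + 0.1206 = 0.2687 Hz. 1 1/min = 0.016666667 Hz, so 0.2687 Hz = 0.2687 / 0.016666667 = 16.122 1/min ≈ 16.12 1/min (4 s.f.). Final answer: 16.12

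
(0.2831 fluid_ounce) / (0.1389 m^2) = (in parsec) 1.953e-21. Check: 1 fluid_ounce = 2.957353e-05 m^3, so 0.2831 fluid_ounce = 0.2831 * 2.957353e-05 = 8.3722662e-06 m^3. 0.1389 m^2 is already in m^2. Combine: 8.3722662e-06 m^3 / 0.1389 m^2 = 6.0275495e-05 m. 1 parsec = 3.0856776e+16 m, so 6.0275495e-05 m = 6.0275495e-05 / 3.0856776e+16 = 1.9533958e-21 parsec ≈ 1.953e-21 parsec (4 s.f.).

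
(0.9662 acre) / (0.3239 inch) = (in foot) 1 acre = 4046.8564 m^2, so 0.9662 acre = 0.9662 * 4046.8564 = 3910.0727 m^2. 1 inch = 0.0254 m, so 0.3239 inch = 0.3239 * 0.0254 = 0.00822706 m. Combine: 3910.0727 m^2 / 0.00822706 m = 475269.74 m. 1 foot = 0.3048 m, so 475269.74 m = 475269.74 / 0.3048 = 1559283.9 foot ≈ 1.559e+06 foot (4 s.f.). Final answer: 1.559e+06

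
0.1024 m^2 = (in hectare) 1.024e-05. Check: 1 hectare = 10000 m^2, so 0.1024 m^2 = 0.1024 / 10000 = 1.024e-05 hectare.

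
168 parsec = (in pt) 1.469e+22. Check: 1 parsec = 3.0856776e+16 m, so 168 parsec = 168 * 3.0856776e+16 = 5.1839383e+18 m. 1 pt = 0.00035277778 m, so 5.1839383e+18 m = 5.1839383e+18 / 0.00035277778 = 1.4694628e+22 pt ≈ 1.469e+22 pt (4 s.f.).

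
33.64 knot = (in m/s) 1 knot = 0.51444444 m/s, so 33.64 knot = 33.64 * 0.51444444 = 17.305911 m/s. Result: 17.305911 m/s ≈ 17.31 m/s (4 s.f.). Final answer: 17.31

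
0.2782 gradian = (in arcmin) 15.02. Check: 1 gradian = 0.015707963 rad, so 0.2782 gradian = 0.2782 * 0.015707963 = 0.0043699554 rad. 1 arcmin = 0.00029088821 rad, so 0.0043699554 rad = 0.0043699554 / 0.00029088821 = 15.0228 arcmin ≈ 15.02 arcmin (4 s.f.).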